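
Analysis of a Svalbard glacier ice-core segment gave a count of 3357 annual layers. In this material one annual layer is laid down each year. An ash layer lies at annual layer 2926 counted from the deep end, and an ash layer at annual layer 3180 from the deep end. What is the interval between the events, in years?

Separation: 3180 − 2926 = 254 annual layers.
One annual layer per year makes the interval 254 years.

254 years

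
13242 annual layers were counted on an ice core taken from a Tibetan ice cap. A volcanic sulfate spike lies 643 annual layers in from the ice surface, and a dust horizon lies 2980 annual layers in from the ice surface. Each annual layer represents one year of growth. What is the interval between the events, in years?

2337 yr

The two markers are separated by 2980 − 643 = 2337 annual layers.
One annual layer per year makes the interval 2337 years.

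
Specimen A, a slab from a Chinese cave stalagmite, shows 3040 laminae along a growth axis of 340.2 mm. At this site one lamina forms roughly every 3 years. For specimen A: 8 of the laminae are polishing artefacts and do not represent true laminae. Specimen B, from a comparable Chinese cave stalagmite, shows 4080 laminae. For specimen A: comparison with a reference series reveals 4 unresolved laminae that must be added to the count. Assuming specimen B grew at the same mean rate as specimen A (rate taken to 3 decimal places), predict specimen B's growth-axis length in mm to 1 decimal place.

Specimen A: after corrections the count is 3040 − 8 + 4 = 3036 laminae.
Specimen A: at 3 years per lamina, 3036 × 3 = 9108 years.
A: Mean rate = 340.2 mm / 9108 years ≈ 0.037 mm/yr.
Specimen B: at 3 years per lamina, 4080 × 3 = 12240 years. For B, 0.037 mm/year × 12240 years = 452.9 mm.

452.9 mm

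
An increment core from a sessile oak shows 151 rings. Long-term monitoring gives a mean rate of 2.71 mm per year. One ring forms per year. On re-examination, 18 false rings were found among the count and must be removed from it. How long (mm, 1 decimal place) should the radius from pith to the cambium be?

Correcting the raw count gives 151 − 18 = 133 true rings.
Length ≈ 2.71 × 133 = 360.4 mm.

360.4 mm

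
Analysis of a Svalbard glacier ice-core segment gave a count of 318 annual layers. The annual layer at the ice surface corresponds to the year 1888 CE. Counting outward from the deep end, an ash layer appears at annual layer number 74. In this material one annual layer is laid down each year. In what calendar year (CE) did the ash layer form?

318 − 74 = 244 annual layers lie beyond the ash layer toward the ice surface.
1888 − 244 = 1644 CE.

1644 CE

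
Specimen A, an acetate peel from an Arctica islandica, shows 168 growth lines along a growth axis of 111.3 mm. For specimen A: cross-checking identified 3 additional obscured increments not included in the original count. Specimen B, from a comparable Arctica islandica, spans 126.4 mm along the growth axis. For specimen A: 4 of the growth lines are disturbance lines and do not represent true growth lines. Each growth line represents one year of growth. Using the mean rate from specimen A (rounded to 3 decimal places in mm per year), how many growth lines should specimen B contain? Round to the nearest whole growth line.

Specimen A: after corrections the count is 168 − 4 + 3 = 167 growth lines.
A: Extension rate ≈ 111.3 / 167 = 0.666 mm/year.
For B, 126.4 / 0.666 = 189.79 years ≈ 190 growth lines.

190 growth lines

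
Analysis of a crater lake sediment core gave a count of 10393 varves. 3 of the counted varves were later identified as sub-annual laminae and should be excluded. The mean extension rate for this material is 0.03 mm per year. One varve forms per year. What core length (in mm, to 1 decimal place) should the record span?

311.7 mm

Correcting the raw count gives 10393 − 3 = 10390 true varves.
Predicted length = 0.03 mm/year × 10390 years = 311.7 mm.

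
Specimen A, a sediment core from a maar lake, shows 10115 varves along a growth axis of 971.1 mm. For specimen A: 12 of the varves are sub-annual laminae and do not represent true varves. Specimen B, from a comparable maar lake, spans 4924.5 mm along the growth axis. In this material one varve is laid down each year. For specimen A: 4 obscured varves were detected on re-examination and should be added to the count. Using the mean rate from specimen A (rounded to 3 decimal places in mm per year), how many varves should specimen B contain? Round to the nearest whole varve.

51297 varves

Specimen A: after corrections the count is 10115 − 12 + 4 = 10107 varves.
A: Mean rate = 971.1 mm / 10107 years ≈ 0.096 mm/yr.
Specimen B: 4924.5 mm / 0.096 mm per year = 51296.88 years ≈ 51297 varves.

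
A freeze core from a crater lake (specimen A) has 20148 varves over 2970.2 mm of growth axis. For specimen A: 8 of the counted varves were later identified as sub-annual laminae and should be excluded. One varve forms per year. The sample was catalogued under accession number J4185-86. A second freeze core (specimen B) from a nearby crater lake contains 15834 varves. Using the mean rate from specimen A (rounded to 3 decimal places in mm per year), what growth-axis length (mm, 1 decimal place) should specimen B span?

2327.6 mm

Specimen A: adjusted count: 20148 − 8 = 20140 varves.
A: 2970.2 mm over 20140 years gives 2970.2 / 20140 ≈ 0.147 mm/year.
B's length ≈ 0.147 × 15834 = 2327.6 mm.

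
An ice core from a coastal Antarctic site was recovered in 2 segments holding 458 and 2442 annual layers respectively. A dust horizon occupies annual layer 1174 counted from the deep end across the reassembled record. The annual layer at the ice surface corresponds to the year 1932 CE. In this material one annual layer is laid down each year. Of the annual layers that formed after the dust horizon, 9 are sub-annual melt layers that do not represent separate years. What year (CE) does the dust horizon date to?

215 CE

Total annual layers = 458 + 2442 = 2900.
Between annual layer 1174 and the ice surface there are 2900 − 1174 = 1726 annual layers.
Excluding 9 false annual layers: 1726 − 9 = 1717.
1932 − 1717 = 215 CE.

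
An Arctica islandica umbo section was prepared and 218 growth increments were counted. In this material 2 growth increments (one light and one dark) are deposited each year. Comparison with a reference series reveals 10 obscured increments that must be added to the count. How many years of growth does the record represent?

After corrections the count is 218 + 10 = 228 growth increments.
With 2 growth increments per year, 228 / 2 = 114 years.

114 yr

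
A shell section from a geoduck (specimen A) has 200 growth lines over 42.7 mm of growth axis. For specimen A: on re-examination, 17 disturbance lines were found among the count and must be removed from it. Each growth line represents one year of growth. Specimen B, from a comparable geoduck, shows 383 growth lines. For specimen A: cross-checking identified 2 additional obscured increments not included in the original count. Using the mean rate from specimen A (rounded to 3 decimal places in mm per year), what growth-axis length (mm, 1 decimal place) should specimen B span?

Specimen A: adjusted count: 200 − 17 + 2 = 185 growth lines.
A: Mean rate = 42.7 mm / 185 years ≈ 0.231 mm/year.
B's length ≈ 0.231 × 383 = 88.5 mm.

88.5 mm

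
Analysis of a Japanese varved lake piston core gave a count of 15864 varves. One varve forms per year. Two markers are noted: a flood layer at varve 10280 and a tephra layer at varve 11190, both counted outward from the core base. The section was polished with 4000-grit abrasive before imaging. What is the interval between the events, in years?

Separation: 11190 − 10280 = 910 varves.
At one varve per year, 910 years elapsed between them.

910 years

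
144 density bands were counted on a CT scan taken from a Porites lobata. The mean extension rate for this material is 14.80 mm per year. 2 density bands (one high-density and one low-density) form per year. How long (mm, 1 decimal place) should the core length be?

1065.6 mm

Dividing by 2 density bands per year: 144 / 2 = 72 years.
Length ≈ 14.80 × 72 = 1065.6 mm.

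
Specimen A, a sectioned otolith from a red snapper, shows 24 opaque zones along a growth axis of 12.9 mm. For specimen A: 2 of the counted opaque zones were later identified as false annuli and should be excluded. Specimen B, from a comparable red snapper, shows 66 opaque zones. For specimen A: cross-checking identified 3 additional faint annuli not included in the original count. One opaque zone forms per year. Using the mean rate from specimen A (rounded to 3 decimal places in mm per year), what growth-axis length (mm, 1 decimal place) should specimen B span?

34.1 mm

Specimen A: after corrections the count is 24 − 2 + 3 = 25 opaque zones.
A: Extension rate ≈ 12.9 / 25 = 0.516 mm per year.
B's length ≈ 0.516 × 66 = 34.1 mm.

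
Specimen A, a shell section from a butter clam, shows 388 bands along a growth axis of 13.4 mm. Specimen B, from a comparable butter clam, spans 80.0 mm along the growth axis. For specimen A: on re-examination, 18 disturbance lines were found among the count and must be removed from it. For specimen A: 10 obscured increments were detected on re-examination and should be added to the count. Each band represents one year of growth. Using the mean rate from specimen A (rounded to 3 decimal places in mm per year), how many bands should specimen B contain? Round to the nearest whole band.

2286 bands

Specimen A: correcting the raw count gives 388 − 18 + 10 = 380 true bands.
A: Extension rate ≈ 13.4 / 380 = 0.035 mm/year.
B spans 80.0 / 0.035 = 2285.71 years ≈ 2286 bands.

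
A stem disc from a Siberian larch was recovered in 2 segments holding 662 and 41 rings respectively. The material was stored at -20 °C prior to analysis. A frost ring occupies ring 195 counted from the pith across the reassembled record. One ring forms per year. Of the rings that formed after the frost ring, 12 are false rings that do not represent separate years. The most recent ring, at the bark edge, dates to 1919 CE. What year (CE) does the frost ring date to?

1423 CE

Total rings = 662 + 41 = 703.
The frost ring sits at ring 195 from the pith, so 703 − 195 = 508 rings formed after it.
Excluding 12 false rings: 508 − 12 = 496.
Counting back 496 years from 1919 CE places the frost ring in 1919 − 496 = 1423 CE.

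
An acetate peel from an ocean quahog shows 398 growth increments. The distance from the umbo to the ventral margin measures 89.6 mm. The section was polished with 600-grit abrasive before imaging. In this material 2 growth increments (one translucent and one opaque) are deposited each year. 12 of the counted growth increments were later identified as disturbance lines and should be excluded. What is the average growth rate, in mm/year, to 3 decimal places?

0.464 mm/year

True growth increment count = 398 − 12 = 386.
Dividing by 2 growth increments per year: 386 / 2 = 193 years.
Mean rate = 89.6 mm / 193 years ≈ 0.464 mm/year.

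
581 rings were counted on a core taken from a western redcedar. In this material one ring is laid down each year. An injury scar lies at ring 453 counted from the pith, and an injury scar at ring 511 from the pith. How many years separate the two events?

58 yr

The two markers are separated by 511 − 453 = 58 rings.
At one ring per year, 58 years elapsed between them.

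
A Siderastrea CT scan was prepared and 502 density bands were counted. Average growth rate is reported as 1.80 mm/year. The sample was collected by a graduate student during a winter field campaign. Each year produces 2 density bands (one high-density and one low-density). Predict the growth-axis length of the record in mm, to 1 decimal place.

502 density bands at 2 per year is 502 / 2 = 251 years.
Predicted length = 1.80 mm/year × 251 years = 451.8 mm.

451.8 mm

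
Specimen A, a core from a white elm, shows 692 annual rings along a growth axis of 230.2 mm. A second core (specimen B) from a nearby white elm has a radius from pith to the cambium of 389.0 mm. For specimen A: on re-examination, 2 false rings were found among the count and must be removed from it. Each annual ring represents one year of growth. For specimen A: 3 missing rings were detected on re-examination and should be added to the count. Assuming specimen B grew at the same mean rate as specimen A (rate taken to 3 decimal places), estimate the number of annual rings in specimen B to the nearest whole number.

Specimen A: true annual ring count = 692 − 2 + 3 = 693.
A: Extension rate ≈ 230.2 / 693 = 0.332 mm/year.
B spans 389.0 / 0.332 = 1171.69 years ≈ 1172 annual rings.

1172 annual rings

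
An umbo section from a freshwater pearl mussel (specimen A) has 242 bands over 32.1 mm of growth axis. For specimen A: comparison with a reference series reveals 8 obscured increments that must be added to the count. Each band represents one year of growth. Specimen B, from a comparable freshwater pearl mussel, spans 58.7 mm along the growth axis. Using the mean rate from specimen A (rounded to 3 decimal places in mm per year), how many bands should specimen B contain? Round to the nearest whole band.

Specimen A: after corrections the count is 242 + 8 = 250 bands.
A: Extension rate ≈ 32.1 / 250 = 0.128 mm per year.
B spans 58.7 / 0.128 = 458.59 years ≈ 459 bands.

459 bands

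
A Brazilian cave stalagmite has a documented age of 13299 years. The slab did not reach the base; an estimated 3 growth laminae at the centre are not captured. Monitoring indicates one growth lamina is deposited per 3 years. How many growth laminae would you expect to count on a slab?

4430 growth laminae

At 3 years per growth lamina, 13299 / 3 = 4433 growth laminae are expected.
Subtracting the 3 growth laminae not captured gives 4433 − 3 = 4430 growth laminae in the record.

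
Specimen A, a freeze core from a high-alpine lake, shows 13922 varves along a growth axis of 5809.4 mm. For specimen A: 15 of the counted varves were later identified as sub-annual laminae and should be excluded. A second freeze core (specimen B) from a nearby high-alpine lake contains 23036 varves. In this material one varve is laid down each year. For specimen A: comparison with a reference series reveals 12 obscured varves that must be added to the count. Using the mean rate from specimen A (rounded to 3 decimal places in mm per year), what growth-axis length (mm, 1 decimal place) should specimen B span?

9606.0 mm

Specimen A: correcting the raw count gives 13922 − 15 + 12 = 13919 true varves.
A: 5809.4 mm over 13919 years gives 5809.4 / 13919 ≈ 0.417 mm/yr.
Length of B = 0.417 × 23036 = 9606.0 mm.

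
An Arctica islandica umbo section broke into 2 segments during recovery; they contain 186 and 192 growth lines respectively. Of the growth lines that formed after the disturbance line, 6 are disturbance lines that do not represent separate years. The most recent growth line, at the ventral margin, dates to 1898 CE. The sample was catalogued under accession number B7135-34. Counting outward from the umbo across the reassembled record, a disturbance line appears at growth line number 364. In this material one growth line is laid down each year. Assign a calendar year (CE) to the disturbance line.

1890 CE

Total growth lines = 186 + 192 = 378.
378 − 364 = 14 growth lines lie beyond the disturbance line toward the ventral margin.
Excluding 6 false growth lines: 14 − 6 = 8.
1898 − 8 = 1890 CE.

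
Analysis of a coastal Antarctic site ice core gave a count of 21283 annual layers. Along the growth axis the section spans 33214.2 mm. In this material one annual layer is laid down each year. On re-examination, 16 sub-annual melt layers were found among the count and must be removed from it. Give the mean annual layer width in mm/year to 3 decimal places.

Correcting the raw count gives 21283 − 16 = 21267 true annual layers.
33214.2 mm over 21267 years gives 33214.2 / 21267 ≈ 1.562 mm/year.

1.562 mm/year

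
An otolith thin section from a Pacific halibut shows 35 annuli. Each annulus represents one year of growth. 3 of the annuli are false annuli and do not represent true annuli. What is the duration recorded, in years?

32 years

Correcting the raw count gives 35 − 3 = 32 true annuli.
At one annulus per year, that is 32 years.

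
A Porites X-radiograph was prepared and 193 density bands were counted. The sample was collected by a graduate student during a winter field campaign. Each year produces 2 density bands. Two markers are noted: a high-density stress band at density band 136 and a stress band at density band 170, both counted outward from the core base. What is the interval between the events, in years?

17 years

The two markers are separated by 170 − 136 = 34 density bands.
With 2 density bands per year, 34 / 2 = 17 years.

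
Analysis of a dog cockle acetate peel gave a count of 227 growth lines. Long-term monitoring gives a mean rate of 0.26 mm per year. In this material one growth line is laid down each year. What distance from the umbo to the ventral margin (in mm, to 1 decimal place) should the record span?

227 years of growth are recorded.
227 years at 0.26 mm/year gives 0.26 × 227 = 59.0 mm.

59.0 mm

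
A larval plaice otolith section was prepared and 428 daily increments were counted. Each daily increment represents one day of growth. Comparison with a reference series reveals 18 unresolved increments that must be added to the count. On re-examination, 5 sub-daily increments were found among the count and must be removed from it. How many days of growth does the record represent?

441 d

Correcting the raw count gives 428 − 5 + 18 = 441 true daily increments.
With a one-to-one daily increment periodicity this is 441 days.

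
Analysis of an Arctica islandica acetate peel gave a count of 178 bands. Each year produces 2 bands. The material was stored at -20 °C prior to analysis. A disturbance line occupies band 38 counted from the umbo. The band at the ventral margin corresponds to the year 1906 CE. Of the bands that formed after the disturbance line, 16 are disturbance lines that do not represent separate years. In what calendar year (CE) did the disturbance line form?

Between band 38 and the ventral margin there are 178 − 38 = 140 bands.
Excluding 16 false bands: 140 − 16 = 124.
124 bands at 2 per year is 124 / 2 = 62 years.
The band at the ventral margin is 1906 CE, so the disturbance line dates to 1906 − 62 = 1844 CE.

1844 CE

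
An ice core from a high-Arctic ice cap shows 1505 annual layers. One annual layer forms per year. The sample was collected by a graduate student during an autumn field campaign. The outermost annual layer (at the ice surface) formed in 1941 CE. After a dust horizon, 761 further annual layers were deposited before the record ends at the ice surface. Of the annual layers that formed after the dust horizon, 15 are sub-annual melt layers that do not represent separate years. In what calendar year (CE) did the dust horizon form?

761 annual layers formed after the dust horizon.
Removing the 15 false annual layers leaves 761 − 15 = 746 true annual layers beyond the dust horizon.
Counting back 746 years from 1941 CE places the dust horizon in 1941 − 746 = 1195 CE.

1195 CE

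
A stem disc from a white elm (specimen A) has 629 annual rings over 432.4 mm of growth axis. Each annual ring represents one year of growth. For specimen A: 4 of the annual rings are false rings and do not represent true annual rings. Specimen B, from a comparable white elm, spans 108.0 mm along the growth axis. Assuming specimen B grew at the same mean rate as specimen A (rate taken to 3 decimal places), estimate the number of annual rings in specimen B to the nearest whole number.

156 annual rings

Specimen A: after corrections the count is 629 − 4 = 625 annual rings.
A: 432.4 mm over 625 years gives 432.4 / 625 ≈ 0.692 mm per year.
Specimen B: 108.0 mm / 0.692 mm per year = 156.07 years ≈ 156 annual rings.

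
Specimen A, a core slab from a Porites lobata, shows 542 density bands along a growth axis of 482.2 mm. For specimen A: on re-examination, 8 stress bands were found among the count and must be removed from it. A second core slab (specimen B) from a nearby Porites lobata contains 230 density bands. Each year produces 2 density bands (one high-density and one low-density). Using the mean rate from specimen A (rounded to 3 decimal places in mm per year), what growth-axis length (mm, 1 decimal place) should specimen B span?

207.7 mm

Specimen A: true density band count = 542 − 8 = 534.
Specimen A: dividing by 2 density bands per year: 534 / 2 = 267 years.
A: Mean rate = 482.2 mm / 267 years ≈ 1.806 mm per year.
Specimen B: dividing by 2 density bands per year: 230 / 2 = 115 years. B's length ≈ 1.806 × 115 = 207.7 mm.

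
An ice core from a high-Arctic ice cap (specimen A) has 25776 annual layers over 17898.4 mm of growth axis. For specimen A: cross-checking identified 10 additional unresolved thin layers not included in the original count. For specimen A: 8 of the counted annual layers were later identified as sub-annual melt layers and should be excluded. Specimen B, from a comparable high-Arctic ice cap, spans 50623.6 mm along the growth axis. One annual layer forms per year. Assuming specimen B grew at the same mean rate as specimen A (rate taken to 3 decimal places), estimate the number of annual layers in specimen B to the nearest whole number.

72945 annual layers

Specimen A: after corrections the count is 25776 − 8 + 10 = 25778 annual layers.
A: Mean rate = 17898.4 mm / 25778 years ≈ 0.694 mm/year.
For B, 50623.6 / 0.694 = 72944.67 years ≈ 72945 annual layers.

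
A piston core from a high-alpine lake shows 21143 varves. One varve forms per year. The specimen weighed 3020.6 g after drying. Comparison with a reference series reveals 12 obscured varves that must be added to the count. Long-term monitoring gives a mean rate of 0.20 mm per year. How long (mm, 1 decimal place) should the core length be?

True varve count = 21143 + 12 = 21155.
Length ≈ 0.20 × 21155 = 4231.0 mm.

4231.0 mm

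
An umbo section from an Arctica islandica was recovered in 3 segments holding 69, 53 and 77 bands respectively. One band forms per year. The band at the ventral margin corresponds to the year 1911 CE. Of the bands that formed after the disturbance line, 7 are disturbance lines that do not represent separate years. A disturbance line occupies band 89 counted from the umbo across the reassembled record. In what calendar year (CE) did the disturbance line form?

1808 CE

Total bands = 69 + 53 + 77 = 199.
199 − 89 = 110 bands lie beyond the disturbance line toward the ventral margin.
Removing the 7 false bands leaves 110 − 7 = 103 true bands beyond the disturbance line.
The band at the ventral margin is 1911 CE, so the disturbance line dates to 1911 − 103 = 1808 CE.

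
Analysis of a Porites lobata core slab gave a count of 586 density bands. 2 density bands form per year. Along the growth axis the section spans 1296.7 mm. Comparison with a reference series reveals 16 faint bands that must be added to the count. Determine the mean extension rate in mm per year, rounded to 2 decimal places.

4.31 mm per year

Adjusted count: 586 + 16 = 602 density bands.
With 2 density bands per year, 602 / 2 = 301 years.
Mean rate = 1296.7 mm / 301 years ≈ 4.31 mm per year.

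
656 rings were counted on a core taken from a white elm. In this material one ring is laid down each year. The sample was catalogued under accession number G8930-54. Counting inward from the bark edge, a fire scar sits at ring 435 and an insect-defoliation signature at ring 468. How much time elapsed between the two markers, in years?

33 years

468 − 435 = 33 rings lie between the two events.
That is 33 years at one ring per year.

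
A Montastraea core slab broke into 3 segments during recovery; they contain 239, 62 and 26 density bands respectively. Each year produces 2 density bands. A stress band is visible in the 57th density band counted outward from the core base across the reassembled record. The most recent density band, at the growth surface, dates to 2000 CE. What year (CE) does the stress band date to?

1865 CE

Total density bands = 239 + 62 + 26 = 327.
The stress band sits at density band 57 from the core base, so 327 − 57 = 270 density bands formed after it.
270 density bands at 2 per year is 270 / 2 = 135 years.
2000 − 135 = 1865 CE.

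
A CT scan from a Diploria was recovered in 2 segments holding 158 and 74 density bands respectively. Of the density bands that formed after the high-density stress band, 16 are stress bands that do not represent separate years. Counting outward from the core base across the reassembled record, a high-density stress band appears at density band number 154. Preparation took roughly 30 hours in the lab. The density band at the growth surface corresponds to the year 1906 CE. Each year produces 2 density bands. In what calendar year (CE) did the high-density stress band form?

1875 CE

Total density bands = 158 + 74 = 232.
232 − 154 = 78 density bands lie beyond the high-density stress band toward the growth surface.
78 − 16 false = 62 true density bands after the high-density stress band.
Dividing by 2 density bands per year: 62 / 2 = 31 years.
Counting back 31 years from 1906 CE places the high-density stress band in 1906 − 31 = 1875 CE.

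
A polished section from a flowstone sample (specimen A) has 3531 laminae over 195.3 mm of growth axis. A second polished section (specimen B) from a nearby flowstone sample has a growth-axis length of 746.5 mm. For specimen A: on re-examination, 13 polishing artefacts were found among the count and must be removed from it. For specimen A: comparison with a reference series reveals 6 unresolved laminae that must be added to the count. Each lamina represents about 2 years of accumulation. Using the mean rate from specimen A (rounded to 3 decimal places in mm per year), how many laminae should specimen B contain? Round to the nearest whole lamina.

Specimen A: after corrections the count is 3531 − 13 + 6 = 3524 laminae.
Specimen A: 3524 laminae at 2 years each span 3524 × 2 = 7048 years.
A: Mean rate = 195.3 mm / 7048 years ≈ 0.028 mm/yr.
For B, 746.5 / 0.028 = 26660.71 years; at 2 years per lamina that is 26660.71 / 2 ≈ 13330 laminae.

13330 laminae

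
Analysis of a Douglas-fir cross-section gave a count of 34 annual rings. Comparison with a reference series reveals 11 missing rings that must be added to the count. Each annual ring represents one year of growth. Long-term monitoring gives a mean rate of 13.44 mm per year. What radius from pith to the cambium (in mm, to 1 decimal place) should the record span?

Adjusted count: 34 + 11 = 45 annual rings.
Predicted length = 13.44 mm/year × 45 years = 604.8 mm.

604.8 mm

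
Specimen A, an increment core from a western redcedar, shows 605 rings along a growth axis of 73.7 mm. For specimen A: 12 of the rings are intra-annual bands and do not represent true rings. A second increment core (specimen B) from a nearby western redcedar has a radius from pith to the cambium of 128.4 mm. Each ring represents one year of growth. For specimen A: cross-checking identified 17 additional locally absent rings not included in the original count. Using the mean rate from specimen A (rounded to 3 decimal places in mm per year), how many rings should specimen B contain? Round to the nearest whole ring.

1061 rings

Specimen A: after corrections the count is 605 − 12 + 17 = 610 rings.
A: Extension rate ≈ 73.7 / 610 = 0.121 mm per year.
For B, 128.4 / 0.121 = 1061.16 years ≈ 1061 rings.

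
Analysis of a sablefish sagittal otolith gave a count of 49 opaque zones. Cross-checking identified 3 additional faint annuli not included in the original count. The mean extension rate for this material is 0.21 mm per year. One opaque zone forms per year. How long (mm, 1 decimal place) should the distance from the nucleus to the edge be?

After corrections the count is 49 + 3 = 52 opaque zones.
52 years at 0.21 mm/year gives 0.21 × 52 = 10.9 mm.

10.9 mm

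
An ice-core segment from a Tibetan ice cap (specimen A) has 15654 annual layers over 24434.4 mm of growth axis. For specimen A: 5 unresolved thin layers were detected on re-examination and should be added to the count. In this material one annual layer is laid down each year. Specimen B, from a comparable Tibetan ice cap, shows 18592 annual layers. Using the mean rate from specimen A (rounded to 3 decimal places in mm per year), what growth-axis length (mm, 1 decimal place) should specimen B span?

Specimen A: after corrections the count is 15654 + 5 = 15659 annual layers.
A: 24434.4 mm over 15659 years gives 24434.4 / 15659 ≈ 1.560 mm/yr.
Length of B = 1.560 × 18592 = 29003.5 mm.

29003.5 mm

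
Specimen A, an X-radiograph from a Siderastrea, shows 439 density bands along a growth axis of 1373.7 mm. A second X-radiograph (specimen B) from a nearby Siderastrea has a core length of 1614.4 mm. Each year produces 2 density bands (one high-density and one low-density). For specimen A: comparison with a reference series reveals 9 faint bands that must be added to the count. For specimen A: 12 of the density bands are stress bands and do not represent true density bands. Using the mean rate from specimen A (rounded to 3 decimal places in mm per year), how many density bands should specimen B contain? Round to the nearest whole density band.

512 density bands

Specimen A: after corrections the count is 439 − 12 + 9 = 436 density bands.
Specimen A: dividing by 2 density bands per year: 436 / 2 = 218 years.
A: Mean rate = 1373.7 mm / 218 years ≈ 6.301 mm/yr.
Specimen B: 1614.4 mm / 6.301 mm per year = 256.21 years; at 2 density bands per year that is 256.21 × 2 ≈ 512 density bands.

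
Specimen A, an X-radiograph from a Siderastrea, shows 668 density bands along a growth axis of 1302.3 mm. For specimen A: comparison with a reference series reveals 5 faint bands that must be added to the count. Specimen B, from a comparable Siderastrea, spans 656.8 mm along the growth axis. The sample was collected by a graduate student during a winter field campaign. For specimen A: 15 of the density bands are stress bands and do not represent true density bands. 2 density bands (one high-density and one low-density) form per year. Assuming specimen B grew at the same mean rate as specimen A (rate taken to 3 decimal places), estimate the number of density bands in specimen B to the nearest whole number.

Specimen A: correcting the raw count gives 668 − 15 + 5 = 658 true density bands.
Specimen A: with 2 density bands per year, 658 / 2 = 329 years.
A: Mean rate = 1302.3 mm / 329 years ≈ 3.958 mm/year.
For B, 656.8 / 3.958 = 165.94 years; at 2 density bands per year that is 165.94 × 2 ≈ 332 density bands.

332 density bands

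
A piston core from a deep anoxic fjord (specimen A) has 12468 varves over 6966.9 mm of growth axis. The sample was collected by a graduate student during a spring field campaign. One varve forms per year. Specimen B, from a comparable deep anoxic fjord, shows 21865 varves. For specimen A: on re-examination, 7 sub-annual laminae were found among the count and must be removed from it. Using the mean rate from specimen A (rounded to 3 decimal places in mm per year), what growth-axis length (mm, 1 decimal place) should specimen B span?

12222.5 mm

Specimen A: adjusted count: 12468 − 7 = 12461 varves.
A: Mean rate = 6966.9 mm / 12461 years ≈ 0.559 mm per year.
For B, 0.559 mm/year × 21865 years = 12222.5 mm.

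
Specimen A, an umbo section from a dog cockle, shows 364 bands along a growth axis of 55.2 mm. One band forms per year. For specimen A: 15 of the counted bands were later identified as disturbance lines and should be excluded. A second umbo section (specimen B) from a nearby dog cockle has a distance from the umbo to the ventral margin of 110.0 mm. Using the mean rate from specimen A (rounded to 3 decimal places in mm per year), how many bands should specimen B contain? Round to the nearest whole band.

696 bands

Specimen A: correcting the raw count gives 364 − 15 = 349 true bands.
A: Extension rate ≈ 55.2 / 349 = 0.158 mm/year.
For B, 110.0 / 0.158 = 696.20 years ≈ 696 bands.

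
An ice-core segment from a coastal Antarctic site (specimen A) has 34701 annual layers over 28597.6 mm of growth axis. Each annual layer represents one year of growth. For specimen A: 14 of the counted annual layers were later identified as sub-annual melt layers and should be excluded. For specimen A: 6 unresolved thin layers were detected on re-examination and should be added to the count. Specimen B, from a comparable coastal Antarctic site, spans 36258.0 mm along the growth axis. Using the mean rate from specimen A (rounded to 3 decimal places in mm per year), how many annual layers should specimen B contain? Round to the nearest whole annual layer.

44002 annual layers

Specimen A: correcting the raw count gives 34701 − 14 + 6 = 34693 true annual layers.
A: Extension rate ≈ 28597.6 / 34693 = 0.824 mm/year.
Specimen B: 36258.0 mm / 0.824 mm per year = 44002.43 years ≈ 44002 annual layers.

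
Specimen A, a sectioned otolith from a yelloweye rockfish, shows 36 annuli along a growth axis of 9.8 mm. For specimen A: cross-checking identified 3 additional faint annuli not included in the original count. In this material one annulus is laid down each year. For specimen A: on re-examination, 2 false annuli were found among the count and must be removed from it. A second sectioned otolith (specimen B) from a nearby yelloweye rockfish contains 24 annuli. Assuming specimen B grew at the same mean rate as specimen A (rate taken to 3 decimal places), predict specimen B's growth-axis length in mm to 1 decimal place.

Specimen A: after corrections the count is 36 − 2 + 3 = 37 annuli.
A: Mean rate = 9.8 mm / 37 years ≈ 0.265 mm/yr.
B's length ≈ 0.265 × 24 = 6.4 mm.

6.4 mm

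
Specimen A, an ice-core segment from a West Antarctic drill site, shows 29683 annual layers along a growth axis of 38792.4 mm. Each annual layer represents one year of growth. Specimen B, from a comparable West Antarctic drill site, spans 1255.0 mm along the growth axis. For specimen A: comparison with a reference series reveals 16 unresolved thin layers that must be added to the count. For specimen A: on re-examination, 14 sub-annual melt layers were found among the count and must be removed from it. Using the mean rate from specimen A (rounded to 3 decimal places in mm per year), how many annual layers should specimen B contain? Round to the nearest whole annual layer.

960 annual layers

Specimen A: correcting the raw count gives 29683 − 14 + 16 = 29685 true annual layers.
A: Mean rate = 38792.4 mm / 29685 years ≈ 1.307 mm per year.
Specimen B: 1255.0 mm / 1.307 mm per year = 960.21 years ≈ 960 annual layers.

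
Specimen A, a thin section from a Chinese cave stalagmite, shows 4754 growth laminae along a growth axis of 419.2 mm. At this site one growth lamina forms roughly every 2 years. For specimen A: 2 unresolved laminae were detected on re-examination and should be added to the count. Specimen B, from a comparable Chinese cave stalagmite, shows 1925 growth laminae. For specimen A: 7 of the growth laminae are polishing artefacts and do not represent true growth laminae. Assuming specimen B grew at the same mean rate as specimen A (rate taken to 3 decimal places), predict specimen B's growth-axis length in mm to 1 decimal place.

169.4 mm

Specimen A: true growth lamina count = 4754 − 7 + 2 = 4749.
Specimen A: multiplying by 2 years per growth lamina: 4749 × 2 = 9498 years.
A: Mean rate = 419.2 mm / 9498 years ≈ 0.044 mm/year.
Specimen B: multiplying by 2 years per growth lamina: 1925 × 2 = 3850 years. B's length ≈ 0.044 × 3850 = 169.4 mm.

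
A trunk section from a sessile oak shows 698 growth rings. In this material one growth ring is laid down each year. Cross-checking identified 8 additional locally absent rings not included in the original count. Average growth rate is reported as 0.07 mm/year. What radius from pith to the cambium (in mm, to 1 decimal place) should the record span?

49.4 mm

Adjusted count: 698 + 8 = 706 growth rings.
706 years at 0.07 mm/year gives 0.07 × 706 = 49.4 mm.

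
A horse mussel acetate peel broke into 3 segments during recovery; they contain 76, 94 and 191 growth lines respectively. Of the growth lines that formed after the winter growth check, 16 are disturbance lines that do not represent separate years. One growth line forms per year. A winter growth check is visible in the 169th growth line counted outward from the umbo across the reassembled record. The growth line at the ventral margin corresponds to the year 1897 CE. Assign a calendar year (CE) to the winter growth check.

1721 CE

Total growth lines = 76 + 94 + 191 = 361.
The winter growth check sits at growth line 169 from the umbo, so 361 − 169 = 192 growth lines formed after it.
Removing the 16 false growth lines leaves 192 − 16 = 176 true growth lines beyond the winter growth check.
1897 − 176 = 1721 CE.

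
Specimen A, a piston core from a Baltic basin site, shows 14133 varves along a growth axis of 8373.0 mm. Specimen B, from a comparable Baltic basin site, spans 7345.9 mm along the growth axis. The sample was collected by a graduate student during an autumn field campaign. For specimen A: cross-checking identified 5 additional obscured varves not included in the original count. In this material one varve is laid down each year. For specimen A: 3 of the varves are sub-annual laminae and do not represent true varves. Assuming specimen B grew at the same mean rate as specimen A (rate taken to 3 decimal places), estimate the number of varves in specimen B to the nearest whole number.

Specimen A: true varve count = 14133 − 3 + 5 = 14135.
A: 8373.0 mm over 14135 years gives 8373.0 / 14135 ≈ 0.592 mm per year.
Specimen B: 7345.9 mm / 0.592 mm per year = 12408.61 years ≈ 12409 varves.

12409 varves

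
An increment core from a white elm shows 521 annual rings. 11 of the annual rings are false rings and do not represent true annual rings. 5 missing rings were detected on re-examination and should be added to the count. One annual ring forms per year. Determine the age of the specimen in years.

515 years

Correcting the raw count gives 521 − 11 + 5 = 515 true annual rings.
At one annual ring per year, that is 515 years.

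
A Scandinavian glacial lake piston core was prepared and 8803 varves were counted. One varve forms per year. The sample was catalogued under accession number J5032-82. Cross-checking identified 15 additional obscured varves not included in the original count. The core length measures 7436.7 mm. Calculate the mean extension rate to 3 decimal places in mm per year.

True varve count = 8803 + 15 = 8818.
7436.7 mm over 8818 years gives 7436.7 / 8818 ≈ 0.843 mm per year.

0.843 mm per year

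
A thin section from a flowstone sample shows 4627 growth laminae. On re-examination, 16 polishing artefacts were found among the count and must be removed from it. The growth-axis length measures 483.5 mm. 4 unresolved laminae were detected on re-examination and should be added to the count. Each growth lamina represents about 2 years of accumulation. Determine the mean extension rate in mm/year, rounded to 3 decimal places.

True growth lamina count = 4627 − 16 + 4 = 4615.
Multiplying by 2 years per growth lamina: 4615 × 2 = 9230 years.
Mean rate = 483.5 mm / 9230 years ≈ 0.052 mm/year.

0.052 mm/year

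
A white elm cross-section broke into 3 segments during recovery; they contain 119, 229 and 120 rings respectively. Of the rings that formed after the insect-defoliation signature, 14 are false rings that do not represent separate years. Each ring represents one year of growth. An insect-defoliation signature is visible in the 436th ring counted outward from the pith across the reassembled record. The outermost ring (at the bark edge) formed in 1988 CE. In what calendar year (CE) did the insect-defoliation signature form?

Total rings = 119 + 229 + 120 = 468.
Between ring 436 and the bark edge there are 468 − 436 = 32 rings.
Removing the 14 false rings leaves 32 − 14 = 18 true rings beyond the insect-defoliation signature.
Counting back 18 years from 1988 CE places the insect-defoliation signature in 1988 − 18 = 1970 CE.

1970 CE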